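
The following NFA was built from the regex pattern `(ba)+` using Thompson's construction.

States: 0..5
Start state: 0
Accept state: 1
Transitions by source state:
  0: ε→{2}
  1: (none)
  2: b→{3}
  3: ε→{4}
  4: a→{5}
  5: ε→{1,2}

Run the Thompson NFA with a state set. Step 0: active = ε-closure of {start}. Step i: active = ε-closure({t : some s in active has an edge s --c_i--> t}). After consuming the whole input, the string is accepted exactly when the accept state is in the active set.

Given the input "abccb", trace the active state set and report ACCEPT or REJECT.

initial (ε-close {0}): {0,2}
'a' @ 1: {}  — no active states
rest 'bccb' ignored (set empty)
end set {} — state 1 not in

Answer: REJECT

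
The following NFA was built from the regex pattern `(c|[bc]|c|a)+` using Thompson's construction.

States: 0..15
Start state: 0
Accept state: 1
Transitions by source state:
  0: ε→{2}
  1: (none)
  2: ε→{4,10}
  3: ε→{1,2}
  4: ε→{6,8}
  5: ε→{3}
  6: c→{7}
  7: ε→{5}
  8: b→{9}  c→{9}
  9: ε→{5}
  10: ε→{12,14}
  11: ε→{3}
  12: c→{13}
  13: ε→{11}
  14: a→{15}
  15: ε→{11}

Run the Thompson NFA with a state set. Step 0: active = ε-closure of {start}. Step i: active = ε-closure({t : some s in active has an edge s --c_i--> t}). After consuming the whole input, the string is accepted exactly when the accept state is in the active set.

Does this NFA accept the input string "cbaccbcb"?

Answer: ACCEPT

Derivation:
start: ε-closure({0}) = {0,2,4,6,8,10,12,14}
'c' @ 1: {1,2,3,4,5,6,7,8,9,10,11,12,13,14}  ✓accept
'b' @ 2: {1,2,3,4,5,6,8,9,10,12,14}  ✓accept
'a' @ 3: {1,2,3,4,6,8,10,11,12,14,15}  ✓accept
'c' @ 4: {1,2,3,4,5,6,7,8,9,10,11,12,13,14}  ✓accept
'c' @ 5: {1,2,3,4,5,6,7,8,9,10,11,12,13,14}  ✓accept
'b' @ 6: {1,2,3,4,5,6,8,9,10,12,14}  ✓accept
'c' @ 7: {1,2,3,4,5,6,7,8,9,10,11,12,13,14}  ✓accept
'b' @ 8: {1,2,3,4,5,6,8,9,10,12,14}  ✓accept
end set {1,2,3,4,5,6,8,9,10,12,14} — state 1 in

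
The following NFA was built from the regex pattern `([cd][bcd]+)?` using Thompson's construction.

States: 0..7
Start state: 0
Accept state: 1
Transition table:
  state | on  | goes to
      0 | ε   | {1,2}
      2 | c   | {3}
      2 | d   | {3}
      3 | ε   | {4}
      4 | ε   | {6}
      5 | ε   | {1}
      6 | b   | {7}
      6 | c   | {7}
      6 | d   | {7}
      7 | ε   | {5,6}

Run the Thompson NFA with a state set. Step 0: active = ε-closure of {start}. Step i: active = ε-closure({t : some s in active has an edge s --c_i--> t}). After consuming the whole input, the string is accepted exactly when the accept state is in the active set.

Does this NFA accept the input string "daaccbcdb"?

start: ε-closure({0}) = {0,1,2}
'd' @ 1: {3,4,6}
'a' @ 2: {}  — dead — no transitions
rest 'accbcdb' ignored (set empty)
after full input: {}  (accept=1 not in)

Answer: REJECT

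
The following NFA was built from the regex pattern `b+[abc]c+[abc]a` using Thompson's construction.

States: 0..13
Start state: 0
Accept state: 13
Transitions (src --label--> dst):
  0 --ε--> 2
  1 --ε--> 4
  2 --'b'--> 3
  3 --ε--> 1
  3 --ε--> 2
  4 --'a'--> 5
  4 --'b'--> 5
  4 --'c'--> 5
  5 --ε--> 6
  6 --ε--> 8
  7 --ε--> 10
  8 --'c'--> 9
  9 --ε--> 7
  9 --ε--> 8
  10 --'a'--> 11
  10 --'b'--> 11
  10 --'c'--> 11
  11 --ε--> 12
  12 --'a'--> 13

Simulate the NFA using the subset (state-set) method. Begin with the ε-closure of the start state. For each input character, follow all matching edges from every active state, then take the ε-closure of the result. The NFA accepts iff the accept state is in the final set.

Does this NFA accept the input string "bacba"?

Answer: ACCEPT

Derivation:
S₀ = ε-closure({0}) = {0,2}
'b' @ 1: {1,2,3,4}
'a' @ 2: {5,6,8}
'c' @ 3: {7,8,9,10}
'b' @ 4: {11,12}
'a' @ 5: {13}  [accepting]
end set {13} — state 13 in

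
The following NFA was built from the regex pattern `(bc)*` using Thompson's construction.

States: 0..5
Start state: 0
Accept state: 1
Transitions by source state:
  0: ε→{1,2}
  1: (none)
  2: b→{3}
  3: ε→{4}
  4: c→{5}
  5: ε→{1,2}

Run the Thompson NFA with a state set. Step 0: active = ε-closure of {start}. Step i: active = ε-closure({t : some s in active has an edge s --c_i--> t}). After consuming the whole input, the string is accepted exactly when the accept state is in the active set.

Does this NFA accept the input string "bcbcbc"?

Answer: ACCEPT

Steps:
initial (ε-close {0}): {0,1,2}
'b' @ 1: {3,4}
'c' @ 2: {1,2,5}  ✓accept
'b' @ 3: {3,4}
'c' @ 4: {1,2,5}  ✓accept
'b' @ 5: {3,4}
'c' @ 6: {1,2,5}  ✓accept
final: {1,2,5}; accept 1 in set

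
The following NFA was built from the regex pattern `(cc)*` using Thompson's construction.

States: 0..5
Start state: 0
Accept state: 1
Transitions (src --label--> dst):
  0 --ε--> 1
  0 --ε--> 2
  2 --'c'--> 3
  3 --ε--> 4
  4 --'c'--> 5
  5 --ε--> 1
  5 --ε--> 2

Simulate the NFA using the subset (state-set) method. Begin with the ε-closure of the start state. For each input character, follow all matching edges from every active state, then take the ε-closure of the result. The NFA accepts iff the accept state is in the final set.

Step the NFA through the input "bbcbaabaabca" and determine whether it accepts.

Answer: REJECT

Derivation:
S₀ = ε-closure({0}) = {0,1,2}
'b' @ 1: {}  — state set empty
rest 'bcbaabaabca' ignored (set empty)
after full input: {}  (accept=1 not in)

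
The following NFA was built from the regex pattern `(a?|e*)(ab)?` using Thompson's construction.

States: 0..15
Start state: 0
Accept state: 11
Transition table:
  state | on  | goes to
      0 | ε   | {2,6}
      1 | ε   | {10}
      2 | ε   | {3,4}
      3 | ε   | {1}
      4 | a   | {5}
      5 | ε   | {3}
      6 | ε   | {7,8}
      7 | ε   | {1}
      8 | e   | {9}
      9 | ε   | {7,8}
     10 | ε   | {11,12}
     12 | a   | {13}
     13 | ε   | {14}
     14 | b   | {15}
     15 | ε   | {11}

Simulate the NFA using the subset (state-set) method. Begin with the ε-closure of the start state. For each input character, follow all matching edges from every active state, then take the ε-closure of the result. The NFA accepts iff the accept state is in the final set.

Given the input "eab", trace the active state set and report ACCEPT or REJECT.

start: ε-closure({0}) = {0,1,2,3,4,6,7,8,10,11,12}
'e' @ 1: {1,7,8,9,10,11,12}  [accepting]
'a' @ 2: {13,14}
'b' @ 3: {11,15}  [accepting]
final: {11,15}; accept 11 in set

Answer: ACCEPT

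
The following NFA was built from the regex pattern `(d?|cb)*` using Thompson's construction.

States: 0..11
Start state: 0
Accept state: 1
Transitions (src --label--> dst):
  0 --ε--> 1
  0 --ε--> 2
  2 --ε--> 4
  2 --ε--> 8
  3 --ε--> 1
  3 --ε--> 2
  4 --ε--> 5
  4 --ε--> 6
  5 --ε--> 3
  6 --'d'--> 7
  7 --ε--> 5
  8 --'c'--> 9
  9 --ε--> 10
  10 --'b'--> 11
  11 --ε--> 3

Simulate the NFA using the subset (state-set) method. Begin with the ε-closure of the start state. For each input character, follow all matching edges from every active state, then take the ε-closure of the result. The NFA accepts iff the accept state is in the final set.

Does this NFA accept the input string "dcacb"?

Answer: REJECT

Trace:
start: ε-closure({0}) = {0,1,2,3,4,5,6,8}
'd' @ 1: {1,2,3,4,5,6,7,8}  [accepting]
'c' @ 2: {9,10}
'a' @ 3: {}  — state set empty
rest 'cb' ignored (set empty)
after full input: {}  (accept=1 not in)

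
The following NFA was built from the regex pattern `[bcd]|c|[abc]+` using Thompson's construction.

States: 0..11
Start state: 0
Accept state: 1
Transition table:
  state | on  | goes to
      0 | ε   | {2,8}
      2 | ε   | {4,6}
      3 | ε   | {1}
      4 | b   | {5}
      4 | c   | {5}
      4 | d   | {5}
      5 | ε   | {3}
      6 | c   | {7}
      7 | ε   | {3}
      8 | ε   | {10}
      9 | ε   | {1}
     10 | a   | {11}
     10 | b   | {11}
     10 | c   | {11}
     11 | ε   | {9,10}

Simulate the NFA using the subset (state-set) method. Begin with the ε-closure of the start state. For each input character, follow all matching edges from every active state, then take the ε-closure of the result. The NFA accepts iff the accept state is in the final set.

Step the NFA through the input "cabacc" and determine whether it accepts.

start: ε-closure({0}) = {0,2,4,6,8,10}
'c' @ 1: {1,3,5,7,9,10,11}  [accepting]
'a' @ 2: {1,9,10,11}  [accepting]
'b' @ 3: {1,9,10,11}  [accepting]
'a' @ 4: {1,9,10,11}  [accepting]
'c' @ 5: {1,9,10,11}  [accepting]
'c' @ 6: {1,9,10,11}  [accepting]
end set {1,9,10,11} — state 1 in

Answer: ACCEPT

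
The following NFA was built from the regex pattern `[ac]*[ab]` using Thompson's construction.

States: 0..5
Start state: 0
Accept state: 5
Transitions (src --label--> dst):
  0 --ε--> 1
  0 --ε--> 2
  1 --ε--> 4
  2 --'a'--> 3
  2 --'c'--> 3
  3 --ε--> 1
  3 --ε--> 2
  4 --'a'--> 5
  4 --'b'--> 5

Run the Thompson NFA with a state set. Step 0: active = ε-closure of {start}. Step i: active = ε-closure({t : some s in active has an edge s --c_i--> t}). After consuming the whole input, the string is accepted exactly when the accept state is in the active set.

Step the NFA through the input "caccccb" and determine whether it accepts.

initial (ε-close {0}): {0,1,2,4}
'c' @ 1: {1,2,3,4}
'a' @ 2: {1,2,3,4,5}  (accept∈set)
'c' @ 3: {1,2,3,4}
'c' @ 4: {1,2,3,4}
'c' @ 5: {1,2,3,4}
'c' @ 6: {1,2,3,4}
'b' @ 7: {5}  (accept∈set)
after full input: {5}  (accept=5 in)

Answer: ACCEPT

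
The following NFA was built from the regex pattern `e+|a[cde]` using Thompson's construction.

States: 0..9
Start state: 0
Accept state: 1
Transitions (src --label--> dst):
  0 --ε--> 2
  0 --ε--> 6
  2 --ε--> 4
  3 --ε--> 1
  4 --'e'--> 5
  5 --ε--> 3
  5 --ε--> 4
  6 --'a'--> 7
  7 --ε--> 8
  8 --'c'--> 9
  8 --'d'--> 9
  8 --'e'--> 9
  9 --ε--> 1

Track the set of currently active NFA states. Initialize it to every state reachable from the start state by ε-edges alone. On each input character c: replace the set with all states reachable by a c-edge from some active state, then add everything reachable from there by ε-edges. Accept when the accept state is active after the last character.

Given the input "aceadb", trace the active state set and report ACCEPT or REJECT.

S₀ = ε-closure({0}) = {0,2,4,6}
'a' @ 1: {7,8}
'c' @ 2: {1,9}  [accepting]
'e' @ 3: {}  — no active states
rest 'adb' ignored (set empty)
after full input: {}  (accept=1 not in)

Answer: REJECT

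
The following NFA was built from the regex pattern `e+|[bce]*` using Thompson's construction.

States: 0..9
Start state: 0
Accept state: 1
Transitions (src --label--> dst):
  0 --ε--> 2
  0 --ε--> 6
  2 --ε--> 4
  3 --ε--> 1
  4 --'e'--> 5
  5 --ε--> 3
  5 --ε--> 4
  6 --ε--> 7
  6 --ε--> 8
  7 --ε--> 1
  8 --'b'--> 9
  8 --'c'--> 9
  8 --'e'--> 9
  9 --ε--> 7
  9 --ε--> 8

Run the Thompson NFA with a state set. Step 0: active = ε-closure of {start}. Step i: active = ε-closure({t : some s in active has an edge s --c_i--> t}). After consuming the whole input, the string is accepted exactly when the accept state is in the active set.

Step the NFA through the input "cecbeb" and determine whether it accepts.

start: ε-closure({0}) = {0,1,2,4,6,7,8}
'c' @ 1: {1,7,8,9}  (accept∈set)
'e' @ 2: {1,7,8,9}  (accept∈set)
'c' @ 3: {1,7,8,9}  (accept∈set)
'b' @ 4: {1,7,8,9}  (accept∈set)
'e' @ 5: {1,7,8,9}  (accept∈set)
'b' @ 6: {1,7,8,9}  (accept∈set)
after full input: {1,7,8,9}  (accept=1 in)

Answer: ACCEPT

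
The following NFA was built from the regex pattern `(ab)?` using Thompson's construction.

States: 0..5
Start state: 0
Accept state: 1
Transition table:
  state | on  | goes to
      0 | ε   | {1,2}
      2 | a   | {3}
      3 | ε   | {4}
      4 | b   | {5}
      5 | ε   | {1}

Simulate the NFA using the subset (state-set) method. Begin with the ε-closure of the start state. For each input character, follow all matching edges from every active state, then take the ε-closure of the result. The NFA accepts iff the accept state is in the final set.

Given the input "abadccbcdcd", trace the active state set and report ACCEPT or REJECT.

S₀ = ε-closure({0}) = {0,1,2}
'a' @ 1: {3,4}
'b' @ 2: {1,5}  ✓accept
'a' @ 3: {}  — dead — no transitions
rest 'dccbcdcd' ignored (set empty)
final: {}; accept 1 not in set

Answer: REJECT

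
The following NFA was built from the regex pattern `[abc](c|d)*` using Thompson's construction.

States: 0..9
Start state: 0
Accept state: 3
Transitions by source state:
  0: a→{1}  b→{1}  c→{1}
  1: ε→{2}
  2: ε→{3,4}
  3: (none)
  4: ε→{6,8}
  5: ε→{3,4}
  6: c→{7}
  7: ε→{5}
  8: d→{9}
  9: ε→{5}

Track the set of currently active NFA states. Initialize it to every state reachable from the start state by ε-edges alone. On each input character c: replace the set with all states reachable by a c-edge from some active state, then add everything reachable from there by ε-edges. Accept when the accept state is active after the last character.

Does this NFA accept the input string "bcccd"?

Answer: ACCEPT

Steps:
initial (ε-close {0}): {0}
'b' @ 1: {1,2,3,4,6,8}  (accept∈set)
'c' @ 2: {3,4,5,6,7,8}  (accept∈set)
'c' @ 3: {3,4,5,6,7,8}  (accept∈set)
'c' @ 4: {3,4,5,6,7,8}  (accept∈set)
'd' @ 5: {3,4,5,6,8,9}  (accept∈set)
end set {3,4,5,6,8,9} — state 3 in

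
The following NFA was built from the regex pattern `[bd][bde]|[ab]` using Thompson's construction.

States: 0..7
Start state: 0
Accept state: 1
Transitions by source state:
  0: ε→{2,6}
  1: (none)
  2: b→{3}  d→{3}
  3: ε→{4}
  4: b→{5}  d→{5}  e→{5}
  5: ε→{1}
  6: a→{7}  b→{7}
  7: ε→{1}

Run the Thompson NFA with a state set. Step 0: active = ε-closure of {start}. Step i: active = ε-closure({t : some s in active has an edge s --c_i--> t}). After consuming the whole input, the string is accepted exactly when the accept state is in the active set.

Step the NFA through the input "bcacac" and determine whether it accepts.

start: ε-closure({0}) = {0,2,6}
'b' @ 1: {1,3,4,7}  [accepting]
'c' @ 2: {}  — state set empty
rest 'acac' ignored (set empty)
final: {}; accept 1 not in set

Answer: REJECT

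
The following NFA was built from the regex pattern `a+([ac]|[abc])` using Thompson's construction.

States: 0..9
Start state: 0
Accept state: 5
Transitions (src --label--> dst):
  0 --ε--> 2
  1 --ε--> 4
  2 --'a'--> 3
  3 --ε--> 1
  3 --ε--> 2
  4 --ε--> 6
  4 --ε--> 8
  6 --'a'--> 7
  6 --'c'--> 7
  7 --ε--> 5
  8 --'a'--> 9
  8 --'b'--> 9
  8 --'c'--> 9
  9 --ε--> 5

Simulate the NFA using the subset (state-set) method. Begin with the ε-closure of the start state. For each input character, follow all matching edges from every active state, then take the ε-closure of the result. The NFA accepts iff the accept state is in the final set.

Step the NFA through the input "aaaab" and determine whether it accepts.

Answer: ACCEPT

Derivation:
start: ε-closure({0}) = {0,2}
'a' @ 1: {1,2,3,4,6,8}
'a' @ 2: {1,2,3,4,5,6,7,8,9}  ✓accept
'a' @ 3: {1,2,3,4,5,6,7,8,9}  ✓accept
'a' @ 4: {1,2,3,4,5,6,7,8,9}  ✓accept
'b' @ 5: {5,9}  ✓accept
after full input: {5,9}  (accept=5 in)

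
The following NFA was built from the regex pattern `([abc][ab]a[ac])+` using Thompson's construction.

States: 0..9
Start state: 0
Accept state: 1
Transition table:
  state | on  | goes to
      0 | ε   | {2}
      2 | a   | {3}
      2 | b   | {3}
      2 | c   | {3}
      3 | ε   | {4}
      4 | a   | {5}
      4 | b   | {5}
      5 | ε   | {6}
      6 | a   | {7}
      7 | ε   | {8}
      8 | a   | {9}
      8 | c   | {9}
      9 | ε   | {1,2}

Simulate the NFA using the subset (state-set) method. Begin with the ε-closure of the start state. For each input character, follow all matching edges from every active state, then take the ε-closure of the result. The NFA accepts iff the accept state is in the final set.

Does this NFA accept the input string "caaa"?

initial (ε-close {0}): {0,2}
'c' @ 1: {3,4}
'a' @ 2: {5,6}
'a' @ 3: {7,8}
'a' @ 4: {1,2,9}  ✓accept
final: {1,2,9}; accept 1 in set

Answer: ACCEPT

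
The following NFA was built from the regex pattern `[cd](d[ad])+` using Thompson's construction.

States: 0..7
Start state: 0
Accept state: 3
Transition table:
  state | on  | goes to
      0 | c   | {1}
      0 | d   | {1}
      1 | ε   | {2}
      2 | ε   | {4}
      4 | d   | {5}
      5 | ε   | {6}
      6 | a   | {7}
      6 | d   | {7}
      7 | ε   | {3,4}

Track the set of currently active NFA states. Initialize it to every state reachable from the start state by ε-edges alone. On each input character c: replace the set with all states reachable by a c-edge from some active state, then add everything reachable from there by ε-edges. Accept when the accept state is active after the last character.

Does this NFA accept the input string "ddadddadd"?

S₀ = ε-closure({0}) = {0}
'd' @ 1: {1,2,4}
'd' @ 2: {5,6}
'a' @ 3: {3,4,7}  ✓accept
'd' @ 4: {5,6}
'd' @ 5: {3,4,7}  ✓accept
'd' @ 6: {5,6}
'a' @ 7: {3,4,7}  ✓accept
'd' @ 8: {5,6}
'd' @ 9: {3,4,7}  ✓accept
end set {3,4,7} — state 3 in

Answer: ACCEPT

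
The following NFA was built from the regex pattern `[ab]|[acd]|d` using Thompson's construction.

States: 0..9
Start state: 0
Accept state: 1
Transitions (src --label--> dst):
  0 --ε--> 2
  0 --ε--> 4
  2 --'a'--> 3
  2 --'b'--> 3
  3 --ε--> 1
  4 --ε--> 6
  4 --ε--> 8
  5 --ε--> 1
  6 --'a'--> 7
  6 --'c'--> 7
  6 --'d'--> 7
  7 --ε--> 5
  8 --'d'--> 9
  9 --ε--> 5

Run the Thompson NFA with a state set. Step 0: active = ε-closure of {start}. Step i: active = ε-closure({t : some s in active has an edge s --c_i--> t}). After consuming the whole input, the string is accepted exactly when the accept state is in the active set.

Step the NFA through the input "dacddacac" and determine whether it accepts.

start: ε-closure({0}) = {0,2,4,6,8}
'd' @ 1: {1,5,7,9}  ✓accept
'a' @ 2: {}  — no active states
rest 'cddacac' ignored (set empty)
final: {}; accept 1 not in set

Answer: REJECT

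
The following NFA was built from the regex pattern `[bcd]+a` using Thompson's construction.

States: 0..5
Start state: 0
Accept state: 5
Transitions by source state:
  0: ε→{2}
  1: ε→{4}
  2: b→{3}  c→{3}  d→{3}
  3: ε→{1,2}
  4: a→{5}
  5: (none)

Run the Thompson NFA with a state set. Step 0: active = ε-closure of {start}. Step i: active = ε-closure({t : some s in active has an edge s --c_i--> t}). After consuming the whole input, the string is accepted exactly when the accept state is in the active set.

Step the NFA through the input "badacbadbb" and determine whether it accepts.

Answer: REJECT

Trace:
S₀ = ε-closure({0}) = {0,2}
'b' @ 1: {1,2,3,4}
'a' @ 2: {5}  (accept∈set)
'd' @ 3: {}  — state set empty
rest 'acbadbb' ignored (set empty)
after full input: {}  (accept=5 not in)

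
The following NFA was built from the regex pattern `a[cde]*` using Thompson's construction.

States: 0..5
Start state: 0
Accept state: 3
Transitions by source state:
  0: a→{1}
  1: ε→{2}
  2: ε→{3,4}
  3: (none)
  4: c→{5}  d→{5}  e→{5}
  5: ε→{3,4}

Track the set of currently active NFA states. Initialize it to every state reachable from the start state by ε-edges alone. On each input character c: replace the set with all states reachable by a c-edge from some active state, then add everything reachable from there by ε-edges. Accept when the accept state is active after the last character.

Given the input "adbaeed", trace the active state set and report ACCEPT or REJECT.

Answer: REJECT

Trace:
initial (ε-close {0}): {0}
'a' @ 1: {1,2,3,4}  (accept∈set)
'd' @ 2: {3,4,5}  (accept∈set)
'b' @ 3: {}  — no active states
rest 'aeed' ignored (set empty)
final: {}; accept 3 not in set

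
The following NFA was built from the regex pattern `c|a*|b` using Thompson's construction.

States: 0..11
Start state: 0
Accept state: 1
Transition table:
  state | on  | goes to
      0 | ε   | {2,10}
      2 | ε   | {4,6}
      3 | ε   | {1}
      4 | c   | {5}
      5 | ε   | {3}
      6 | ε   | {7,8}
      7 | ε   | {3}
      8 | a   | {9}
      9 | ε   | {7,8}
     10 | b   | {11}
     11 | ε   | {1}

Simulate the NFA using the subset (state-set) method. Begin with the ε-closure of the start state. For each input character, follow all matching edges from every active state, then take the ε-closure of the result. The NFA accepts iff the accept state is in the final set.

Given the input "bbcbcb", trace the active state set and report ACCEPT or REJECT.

Answer: REJECT

Steps:
start: ε-closure({0}) = {0,1,2,3,4,6,7,8,10}
'b' @ 1: {1,11}  ✓accept
'b' @ 2: {}  — state set empty
rest 'cbcb' ignored (set empty)
end set {} — state 1 not in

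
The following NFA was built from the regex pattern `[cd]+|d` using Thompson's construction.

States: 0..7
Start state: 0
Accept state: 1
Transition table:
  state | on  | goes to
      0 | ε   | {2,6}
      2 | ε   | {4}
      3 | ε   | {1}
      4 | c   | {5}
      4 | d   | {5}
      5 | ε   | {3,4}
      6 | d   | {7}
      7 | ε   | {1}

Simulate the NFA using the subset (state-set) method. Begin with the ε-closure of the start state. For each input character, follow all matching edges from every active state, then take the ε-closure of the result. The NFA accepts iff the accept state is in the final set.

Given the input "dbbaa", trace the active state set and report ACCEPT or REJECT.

S₀ = ε-closure({0}) = {0,2,4,6}
'd' @ 1: {1,3,4,5,7}  ✓accept
'b' @ 2: {}  — no active states
rest 'baa' ignored (set empty)
final: {}; accept 1 not in set

Answer: REJECT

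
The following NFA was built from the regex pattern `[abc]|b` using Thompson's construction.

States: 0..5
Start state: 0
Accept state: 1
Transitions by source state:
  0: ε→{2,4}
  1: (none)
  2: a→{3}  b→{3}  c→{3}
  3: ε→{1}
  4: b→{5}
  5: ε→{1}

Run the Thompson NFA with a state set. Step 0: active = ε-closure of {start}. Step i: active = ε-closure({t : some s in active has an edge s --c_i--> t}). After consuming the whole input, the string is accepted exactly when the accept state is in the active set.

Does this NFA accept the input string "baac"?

Answer: REJECT

Trace:
start: ε-closure({0}) = {0,2,4}
'b' @ 1: {1,3,5}  ✓accept
'a' @ 2: {}  — dead — no transitions
rest 'ac' ignored (set empty)
end set {} — state 1 not in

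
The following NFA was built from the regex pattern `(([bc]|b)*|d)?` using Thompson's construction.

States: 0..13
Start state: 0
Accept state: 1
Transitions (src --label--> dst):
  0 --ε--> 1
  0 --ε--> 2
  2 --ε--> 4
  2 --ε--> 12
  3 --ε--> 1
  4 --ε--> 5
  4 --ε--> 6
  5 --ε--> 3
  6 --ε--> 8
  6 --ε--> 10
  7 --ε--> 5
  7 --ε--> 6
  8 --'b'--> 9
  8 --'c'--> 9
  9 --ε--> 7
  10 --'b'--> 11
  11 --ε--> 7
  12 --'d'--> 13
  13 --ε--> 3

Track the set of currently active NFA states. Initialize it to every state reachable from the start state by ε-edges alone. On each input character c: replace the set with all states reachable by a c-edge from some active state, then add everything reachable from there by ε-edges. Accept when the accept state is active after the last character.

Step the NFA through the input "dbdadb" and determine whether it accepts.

Answer: REJECT

Steps:
initial (ε-close {0}): {0,1,2,3,4,5,6,8,10,12}
'd' @ 1: {1,3,13}  ✓accept
'b' @ 2: {}  — no active states
rest 'dadb' ignored (set empty)
final: {}; accept 1 not in set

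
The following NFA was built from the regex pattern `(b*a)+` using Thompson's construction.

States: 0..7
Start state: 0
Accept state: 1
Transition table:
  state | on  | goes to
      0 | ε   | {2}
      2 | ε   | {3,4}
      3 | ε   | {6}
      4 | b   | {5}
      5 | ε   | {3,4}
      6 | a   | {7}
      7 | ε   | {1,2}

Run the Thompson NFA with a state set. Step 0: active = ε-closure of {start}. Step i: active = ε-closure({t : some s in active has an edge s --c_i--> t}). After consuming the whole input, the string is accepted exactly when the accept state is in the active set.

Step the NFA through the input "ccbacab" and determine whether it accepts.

S₀ = ε-closure({0}) = {0,2,3,4,6}
'c' @ 1: {}  — state set empty
rest 'cbacab' ignored (set empty)
end set {} — state 1 not in

Answer: REJECT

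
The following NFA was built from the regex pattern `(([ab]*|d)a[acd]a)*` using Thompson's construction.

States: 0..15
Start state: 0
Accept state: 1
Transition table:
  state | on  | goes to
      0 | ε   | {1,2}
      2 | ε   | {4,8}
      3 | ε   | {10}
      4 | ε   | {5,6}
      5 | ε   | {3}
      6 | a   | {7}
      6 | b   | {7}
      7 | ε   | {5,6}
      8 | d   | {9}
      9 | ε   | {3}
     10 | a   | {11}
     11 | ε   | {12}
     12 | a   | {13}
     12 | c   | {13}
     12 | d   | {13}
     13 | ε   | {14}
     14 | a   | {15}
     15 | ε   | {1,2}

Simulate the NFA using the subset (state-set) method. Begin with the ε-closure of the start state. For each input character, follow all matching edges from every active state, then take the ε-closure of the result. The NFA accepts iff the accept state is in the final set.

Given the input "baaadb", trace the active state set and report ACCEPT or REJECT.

S₀ = ε-closure({0}) = {0,1,2,3,4,5,6,8,10}
'b' @ 1: {3,5,6,7,10}
'a' @ 2: {3,5,6,7,10,11,12}
'a' @ 3: {3,5,6,7,10,11,12,13,14}
'a' @ 4: {1,2,3,4,5,6,7,8,10,11,12,13,14,15}  (accept∈set)
'd' @ 5: {3,9,10,13,14}
'b' @ 6: {}  — state set empty
final: {}; accept 1 not in set

Answer: REJECT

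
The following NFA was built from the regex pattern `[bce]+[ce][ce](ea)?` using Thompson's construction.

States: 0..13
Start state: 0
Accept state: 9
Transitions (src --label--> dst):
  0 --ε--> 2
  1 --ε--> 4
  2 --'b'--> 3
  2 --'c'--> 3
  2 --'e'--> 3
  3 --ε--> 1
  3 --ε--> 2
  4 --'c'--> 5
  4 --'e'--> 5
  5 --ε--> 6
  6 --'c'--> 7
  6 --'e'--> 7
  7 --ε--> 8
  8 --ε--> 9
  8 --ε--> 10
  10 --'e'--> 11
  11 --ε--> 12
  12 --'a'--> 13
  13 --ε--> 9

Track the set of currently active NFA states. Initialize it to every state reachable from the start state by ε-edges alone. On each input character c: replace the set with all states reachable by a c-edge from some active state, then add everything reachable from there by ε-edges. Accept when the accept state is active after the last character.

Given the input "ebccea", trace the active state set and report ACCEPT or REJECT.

Answer: ACCEPT

Derivation:
S₀ = ε-closure({0}) = {0,2}
'e' @ 1: {1,2,3,4}
'b' @ 2: {1,2,3,4}
'c' @ 3: {1,2,3,4,5,6}
'c' @ 4: {1,2,3,4,5,6,7,8,9,10}  [accepting]
'e' @ 5: {1,2,3,4,5,6,7,8,9,10,11,12}  [accepting]
'a' @ 6: {9,13}  [accepting]
final: {9,13}; accept 9 in set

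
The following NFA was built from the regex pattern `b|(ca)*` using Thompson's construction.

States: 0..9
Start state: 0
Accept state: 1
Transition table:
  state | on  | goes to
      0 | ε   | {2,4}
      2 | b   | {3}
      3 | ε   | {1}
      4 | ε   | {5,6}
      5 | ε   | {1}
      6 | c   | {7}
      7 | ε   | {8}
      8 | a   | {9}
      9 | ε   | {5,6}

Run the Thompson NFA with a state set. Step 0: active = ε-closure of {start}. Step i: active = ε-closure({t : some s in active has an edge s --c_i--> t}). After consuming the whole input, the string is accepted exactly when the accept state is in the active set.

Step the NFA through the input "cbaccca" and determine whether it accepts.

Answer: REJECT

Derivation:
initial (ε-close {0}): {0,1,2,4,5,6}
'c' @ 1: {7,8}
'b' @ 2: {}  — no active states
rest 'accca' ignored (set empty)
end set {} — state 1 not in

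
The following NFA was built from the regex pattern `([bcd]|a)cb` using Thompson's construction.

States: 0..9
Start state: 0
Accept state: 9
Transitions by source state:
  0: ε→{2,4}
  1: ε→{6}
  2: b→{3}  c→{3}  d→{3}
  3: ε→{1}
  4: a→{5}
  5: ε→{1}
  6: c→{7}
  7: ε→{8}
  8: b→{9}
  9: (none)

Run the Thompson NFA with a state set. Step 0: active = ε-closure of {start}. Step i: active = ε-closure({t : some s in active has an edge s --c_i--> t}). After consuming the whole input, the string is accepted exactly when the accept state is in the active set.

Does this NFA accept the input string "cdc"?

initial (ε-close {0}): {0,2,4}
'c' @ 1: {1,3,6}
'd' @ 2: {}  — no active states
rest 'c' ignored (set empty)
end set {} — state 9 not in

Answer: REJECT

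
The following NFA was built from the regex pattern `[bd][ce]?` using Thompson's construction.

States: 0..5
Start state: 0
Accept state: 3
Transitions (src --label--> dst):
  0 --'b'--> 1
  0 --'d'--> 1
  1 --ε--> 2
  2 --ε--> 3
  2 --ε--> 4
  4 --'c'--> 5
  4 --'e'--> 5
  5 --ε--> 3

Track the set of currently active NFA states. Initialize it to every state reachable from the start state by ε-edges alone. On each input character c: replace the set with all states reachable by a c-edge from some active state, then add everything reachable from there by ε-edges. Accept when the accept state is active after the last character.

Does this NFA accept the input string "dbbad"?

Answer: REJECT

Trace:
initial (ε-close {0}): {0}
'd' @ 1: {1,2,3,4}  [accepting]
'b' @ 2: {}  — state set empty
rest 'bad' ignored (set empty)
end set {} — state 3 not in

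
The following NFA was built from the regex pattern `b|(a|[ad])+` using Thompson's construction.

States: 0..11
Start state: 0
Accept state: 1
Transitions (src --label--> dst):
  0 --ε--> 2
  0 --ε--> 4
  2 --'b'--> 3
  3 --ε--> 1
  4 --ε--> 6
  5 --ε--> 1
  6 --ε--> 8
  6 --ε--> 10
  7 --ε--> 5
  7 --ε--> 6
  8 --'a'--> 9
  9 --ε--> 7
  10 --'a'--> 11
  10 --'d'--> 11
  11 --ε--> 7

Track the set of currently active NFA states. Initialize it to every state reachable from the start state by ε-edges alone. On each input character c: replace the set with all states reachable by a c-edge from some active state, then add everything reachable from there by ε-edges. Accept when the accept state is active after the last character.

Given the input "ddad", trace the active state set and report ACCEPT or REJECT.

Answer: ACCEPT

Derivation:
start: ε-closure({0}) = {0,2,4,6,8,10}
'd' @ 1: {1,5,6,7,8,10,11}  [accepting]
'd' @ 2: {1,5,6,7,8,10,11}  [accepting]
'a' @ 3: {1,5,6,7,8,9,10,11}  [accepting]
'd' @ 4: {1,5,6,7,8,10,11}  [accepting]
after full input: {1,5,6,7,8,10,11}  (accept=1 in)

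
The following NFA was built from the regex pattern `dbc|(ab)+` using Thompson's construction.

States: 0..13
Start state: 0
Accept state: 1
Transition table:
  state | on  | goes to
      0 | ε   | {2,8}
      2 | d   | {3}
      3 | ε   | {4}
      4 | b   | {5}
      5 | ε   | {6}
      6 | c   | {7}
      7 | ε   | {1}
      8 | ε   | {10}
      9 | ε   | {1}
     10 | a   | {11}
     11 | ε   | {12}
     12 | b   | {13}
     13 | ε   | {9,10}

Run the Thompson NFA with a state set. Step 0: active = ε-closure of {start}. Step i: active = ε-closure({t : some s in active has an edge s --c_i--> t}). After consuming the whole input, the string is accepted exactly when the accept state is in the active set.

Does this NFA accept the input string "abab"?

Answer: ACCEPT

Steps:
initial (ε-close {0}): {0,2,8,10}
'a' @ 1: {11,12}
'b' @ 2: {1,9,10,13}  ✓accept
'a' @ 3: {11,12}
'b' @ 4: {1,9,10,13}  ✓accept
final: {1,9,10,13}; accept 1 in set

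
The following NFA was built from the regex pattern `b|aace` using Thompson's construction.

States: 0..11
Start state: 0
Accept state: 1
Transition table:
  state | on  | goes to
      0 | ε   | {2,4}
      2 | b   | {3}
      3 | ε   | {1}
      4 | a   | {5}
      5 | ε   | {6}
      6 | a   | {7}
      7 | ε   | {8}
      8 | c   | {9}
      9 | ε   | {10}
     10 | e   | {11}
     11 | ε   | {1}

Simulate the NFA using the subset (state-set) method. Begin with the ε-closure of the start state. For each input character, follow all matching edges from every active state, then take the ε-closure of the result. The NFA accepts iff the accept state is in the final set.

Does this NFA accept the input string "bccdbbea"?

Answer: REJECT

Derivation:
initial (ε-close {0}): {0,2,4}
'b' @ 1: {1,3}  (accept∈set)
'c' @ 2: {}  — state set empty
rest 'cdbbea' ignored (set empty)
after full input: {}  (accept=1 not in)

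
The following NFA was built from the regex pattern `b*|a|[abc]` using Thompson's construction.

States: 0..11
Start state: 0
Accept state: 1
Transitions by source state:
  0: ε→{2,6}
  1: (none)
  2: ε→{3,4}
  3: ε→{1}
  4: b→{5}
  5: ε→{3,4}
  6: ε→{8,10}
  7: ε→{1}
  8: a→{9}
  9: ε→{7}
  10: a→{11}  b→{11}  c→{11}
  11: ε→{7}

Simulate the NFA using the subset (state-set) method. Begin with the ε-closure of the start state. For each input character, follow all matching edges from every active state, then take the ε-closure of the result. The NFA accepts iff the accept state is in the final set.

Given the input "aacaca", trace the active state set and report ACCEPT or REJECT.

start: ε-closure({0}) = {0,1,2,3,4,6,8,10}
'a' @ 1: {1,7,9,11}  [accepting]
'a' @ 2: {}  — dead — no transitions
rest 'caca' ignored (set empty)
after full input: {}  (accept=1 not in)

Answer: REJECT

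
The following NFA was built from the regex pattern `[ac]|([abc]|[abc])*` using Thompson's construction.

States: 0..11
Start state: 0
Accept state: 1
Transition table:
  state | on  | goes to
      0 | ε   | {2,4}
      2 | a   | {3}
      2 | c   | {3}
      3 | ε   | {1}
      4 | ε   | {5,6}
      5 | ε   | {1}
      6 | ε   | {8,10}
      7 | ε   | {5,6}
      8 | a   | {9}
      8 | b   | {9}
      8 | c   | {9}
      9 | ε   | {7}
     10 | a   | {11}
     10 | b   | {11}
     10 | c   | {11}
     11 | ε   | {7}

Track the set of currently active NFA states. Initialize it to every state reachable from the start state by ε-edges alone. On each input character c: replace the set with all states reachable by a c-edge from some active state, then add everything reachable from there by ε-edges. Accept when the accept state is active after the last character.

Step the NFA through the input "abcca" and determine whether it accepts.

Answer: ACCEPT

Derivation:
S₀ = ε-closure({0}) = {0,1,2,4,5,6,8,10}
'a' @ 1: {1,3,5,6,7,8,9,10,11}  ✓accept
'b' @ 2: {1,5,6,7,8,9,10,11}  ✓accept
'c' @ 3: {1,5,6,7,8,9,10,11}  ✓accept
'c' @ 4: {1,5,6,7,8,9,10,11}  ✓accept
'a' @ 5: {1,5,6,7,8,9,10,11}  ✓accept
final: {1,5,6,7,8,9,10,11}; accept 1 in set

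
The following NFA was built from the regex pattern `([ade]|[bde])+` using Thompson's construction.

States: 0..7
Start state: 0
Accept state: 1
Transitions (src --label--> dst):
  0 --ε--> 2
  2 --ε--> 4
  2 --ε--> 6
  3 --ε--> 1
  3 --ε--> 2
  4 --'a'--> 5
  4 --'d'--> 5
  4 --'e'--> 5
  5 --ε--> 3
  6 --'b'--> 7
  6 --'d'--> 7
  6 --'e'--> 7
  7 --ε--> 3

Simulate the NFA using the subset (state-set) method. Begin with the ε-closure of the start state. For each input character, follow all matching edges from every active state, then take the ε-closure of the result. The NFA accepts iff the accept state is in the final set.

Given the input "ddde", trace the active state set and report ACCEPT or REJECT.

Answer: ACCEPT

Steps:
S₀ = ε-closure({0}) = {0,2,4,6}
'd' @ 1: {1,2,3,4,5,6,7}  [accepting]
'd' @ 2: {1,2,3,4,5,6,7}  [accepting]
'd' @ 3: {1,2,3,4,5,6,7}  [accepting]
'e' @ 4: {1,2,3,4,5,6,7}  [accepting]
final: {1,2,3,4,5,6,7}; accept 1 in set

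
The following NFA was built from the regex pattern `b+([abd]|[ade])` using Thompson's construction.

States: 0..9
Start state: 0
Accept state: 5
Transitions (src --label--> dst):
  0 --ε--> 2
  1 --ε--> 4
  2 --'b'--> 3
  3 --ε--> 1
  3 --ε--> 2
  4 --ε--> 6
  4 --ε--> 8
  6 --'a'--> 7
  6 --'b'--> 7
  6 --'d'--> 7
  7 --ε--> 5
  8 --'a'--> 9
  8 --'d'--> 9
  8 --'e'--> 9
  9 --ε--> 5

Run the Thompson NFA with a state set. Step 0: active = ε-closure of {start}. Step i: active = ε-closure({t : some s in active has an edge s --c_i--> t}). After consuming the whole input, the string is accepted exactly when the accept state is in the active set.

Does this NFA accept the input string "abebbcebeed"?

S₀ = ε-closure({0}) = {0,2}
'a' @ 1: {}  — dead — no transitions
rest 'bebbcebeed' ignored (set empty)
after full input: {}  (accept=5 not in)

Answer: REJECT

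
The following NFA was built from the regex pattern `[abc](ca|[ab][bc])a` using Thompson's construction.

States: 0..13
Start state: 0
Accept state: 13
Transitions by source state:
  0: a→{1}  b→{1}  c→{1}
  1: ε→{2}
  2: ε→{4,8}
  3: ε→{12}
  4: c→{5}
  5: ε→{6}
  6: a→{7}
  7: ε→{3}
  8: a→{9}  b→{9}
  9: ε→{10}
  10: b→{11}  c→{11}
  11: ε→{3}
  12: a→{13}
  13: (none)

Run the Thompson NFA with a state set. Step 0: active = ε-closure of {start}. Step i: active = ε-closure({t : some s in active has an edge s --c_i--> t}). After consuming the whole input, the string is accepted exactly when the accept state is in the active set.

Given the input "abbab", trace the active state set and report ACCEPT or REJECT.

S₀ = ε-closure({0}) = {0}
'a' @ 1: {1,2,4,8}
'b' @ 2: {9,10}
'b' @ 3: {3,11,12}
'a' @ 4: {13}  (accept∈set)
'b' @ 5: {}  — dead — no transitions
final: {}; accept 13 not in set

Answer: REJECT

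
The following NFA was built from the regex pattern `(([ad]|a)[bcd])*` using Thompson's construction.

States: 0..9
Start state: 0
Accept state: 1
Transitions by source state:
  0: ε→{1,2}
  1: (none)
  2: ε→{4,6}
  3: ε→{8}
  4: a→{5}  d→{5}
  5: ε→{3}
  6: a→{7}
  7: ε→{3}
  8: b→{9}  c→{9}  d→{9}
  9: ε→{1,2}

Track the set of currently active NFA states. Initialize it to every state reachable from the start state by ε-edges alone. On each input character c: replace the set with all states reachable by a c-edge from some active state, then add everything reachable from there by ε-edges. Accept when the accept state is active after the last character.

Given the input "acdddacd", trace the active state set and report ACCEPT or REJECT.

Answer: REJECT

Derivation:
S₀ = ε-closure({0}) = {0,1,2,4,6}
'a' @ 1: {3,5,7,8}
'c' @ 2: {1,2,4,6,9}  [accepting]
'd' @ 3: {3,5,8}
'd' @ 4: {1,2,4,6,9}  [accepting]
'd' @ 5: {3,5,8}
'a' @ 6: {}  — dead — no transitions
rest 'cd' ignored (set empty)
final: {}; accept 1 not in set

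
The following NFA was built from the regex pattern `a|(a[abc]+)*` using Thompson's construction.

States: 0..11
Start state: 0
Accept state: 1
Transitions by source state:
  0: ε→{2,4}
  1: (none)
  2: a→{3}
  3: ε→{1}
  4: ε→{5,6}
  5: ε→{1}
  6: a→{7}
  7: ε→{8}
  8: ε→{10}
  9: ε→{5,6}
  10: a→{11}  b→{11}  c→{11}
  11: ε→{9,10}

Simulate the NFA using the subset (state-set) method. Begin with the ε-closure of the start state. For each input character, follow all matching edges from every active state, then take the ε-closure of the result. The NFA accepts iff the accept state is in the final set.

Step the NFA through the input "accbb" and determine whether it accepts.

S₀ = ε-closure({0}) = {0,1,2,4,5,6}
'a' @ 1: {1,3,7,8,10}  [accepting]
'c' @ 2: {1,5,6,9,10,11}  [accepting]
'c' @ 3: {1,5,6,9,10,11}  [accepting]
'b' @ 4: {1,5,6,9,10,11}  [accepting]
'b' @ 5: {1,5,6,9,10,11}  [accepting]
after full input: {1,5,6,9,10,11}  (accept=1 in)

Answer: ACCEPT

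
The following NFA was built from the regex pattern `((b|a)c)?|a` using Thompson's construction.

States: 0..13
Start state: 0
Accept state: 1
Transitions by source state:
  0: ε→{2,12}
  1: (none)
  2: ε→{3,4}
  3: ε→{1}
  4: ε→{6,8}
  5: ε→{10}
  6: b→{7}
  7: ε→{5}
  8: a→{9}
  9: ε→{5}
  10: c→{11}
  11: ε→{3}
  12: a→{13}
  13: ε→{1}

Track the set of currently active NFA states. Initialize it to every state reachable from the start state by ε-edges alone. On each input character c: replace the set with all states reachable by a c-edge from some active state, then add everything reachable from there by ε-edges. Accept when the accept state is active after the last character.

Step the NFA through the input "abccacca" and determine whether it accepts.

Answer: REJECT

Steps:
start: ε-closure({0}) = {0,1,2,3,4,6,8,12}
'a' @ 1: {1,5,9,10,13}  ✓accept
'b' @ 2: {}  — no active states
rest 'ccacca' ignored (set empty)
end set {} — state 1 not in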